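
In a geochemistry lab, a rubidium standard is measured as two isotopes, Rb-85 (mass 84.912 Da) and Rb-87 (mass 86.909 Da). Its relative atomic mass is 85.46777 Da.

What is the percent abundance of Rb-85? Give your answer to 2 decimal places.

Let x be the fractional abundance of Rb-85; then Rb-87 has abundance 1 − x.
84.912·x + 86.909·(1 − x) = 85.46777
(84.912 − 86.909)·x = 85.46777 − 86.909
x = -1.44123 / -1.997 = 0.72170 → 72.17% Rb-85, 27.83% Rb-87.

72.17%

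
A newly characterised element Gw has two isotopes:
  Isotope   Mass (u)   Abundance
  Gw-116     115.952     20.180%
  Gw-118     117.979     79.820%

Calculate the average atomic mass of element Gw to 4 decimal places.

117.5700 u

The abundance-weighted mean is 0.20180 × 115.952 + 0.79820 × 117.979
= 23.39911 + 94.17084 = 117.56995 u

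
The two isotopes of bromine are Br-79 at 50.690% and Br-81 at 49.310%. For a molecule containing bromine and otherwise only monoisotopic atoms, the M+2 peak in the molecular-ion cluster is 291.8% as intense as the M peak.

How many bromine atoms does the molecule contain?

For n independent Br atoms, I(M+2)/I(M) = n · (abundance Br-81) / (abundance Br-79) = n · 0.49310/0.50690.
n = 2.918 × 0.50690/0.49310 = 3.00 ≈ 3

3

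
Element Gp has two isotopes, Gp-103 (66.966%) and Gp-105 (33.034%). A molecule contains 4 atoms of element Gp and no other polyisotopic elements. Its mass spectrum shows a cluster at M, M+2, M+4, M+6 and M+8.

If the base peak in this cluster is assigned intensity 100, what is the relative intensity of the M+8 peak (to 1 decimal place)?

3.0

Binomial terms of (0.66966 + 0.33034)^4: M 0.2011, M+2 0.3968, M+4 0.2936, M+6 0.0966, M+8 0.0119 → M+2 is the base peak.
P(M+2) = C(4,1) × 0.66966^3 × 0.33034^1 = 4 × 0.30030535 × 0.33034 = 0.396811 (base)
P(M+8) = C(4,4) × 0.66966^0 × 0.33034^4 = 1 × 1.0000 × 0.01190816 = 0.011908
Relative intensity = 0.011908 / 0.396811 × 100 = 3.0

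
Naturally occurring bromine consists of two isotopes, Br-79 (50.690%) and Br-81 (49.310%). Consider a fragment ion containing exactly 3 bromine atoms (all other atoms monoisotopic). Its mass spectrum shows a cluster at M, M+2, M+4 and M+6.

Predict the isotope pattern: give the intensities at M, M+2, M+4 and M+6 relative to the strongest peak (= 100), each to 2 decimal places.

Each Br atom is independently Br-79 (p = 0.50690) or Br-81 (q = 0.49310); the cluster is the binomial expansion (p + q)^3.
P(M) = 0.50690^3 = 0.130247
P(M+2) = 3 × 0.50690^2 × 0.49310^1 = 0.380103
P(M+4) = 3 × 0.50690^1 × 0.49310^2 = 0.369755
P(M+6) = 0.49310^3 = 0.119896
The M+2 peak is largest (0.380103); scaling to 100 gives 34.27 : 100.00 : 97.28 : 31.54.

34.27 : 100.00 : 97.28 : 31.54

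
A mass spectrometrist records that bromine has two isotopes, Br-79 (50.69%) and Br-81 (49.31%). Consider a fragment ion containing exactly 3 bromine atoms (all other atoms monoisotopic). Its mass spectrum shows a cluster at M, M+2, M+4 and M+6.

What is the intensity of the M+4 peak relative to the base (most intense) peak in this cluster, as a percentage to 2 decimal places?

(0.5069 + 0.4931)^3 gives M 0.1302, M+2 0.3801, M+4 0.3698, M+6 0.1199; the largest is M+2.
P(M+2) = C(3,1) × 0.5069^2 × 0.4931^1 = 3 × 0.25694761 × 0.4931 = 0.380103 (base)
P(M+4) = C(3,2) × 0.5069^1 × 0.4931^2 = 3 × 0.5069 × 0.24314761 = 0.369755
Relative intensity = 0.369755 / 0.380103 × 100 = 97.28

97.28%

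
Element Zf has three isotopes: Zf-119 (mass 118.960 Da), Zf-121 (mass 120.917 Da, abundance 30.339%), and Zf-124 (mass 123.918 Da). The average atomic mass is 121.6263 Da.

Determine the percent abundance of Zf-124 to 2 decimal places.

The remaining 69.661% is split between Zf-119 (fraction x) and Zf-124 (fraction 0.69661 − x).
Substituting: 118.960x + 123.918(0.69661 − x) = 84.94129137
(118.960 − 123.918)x = -1.38122661  ⇒  x = 0.27859, y = 0.41802
Zf-119: 27.86%, Zf-124: 41.80%.

41.80%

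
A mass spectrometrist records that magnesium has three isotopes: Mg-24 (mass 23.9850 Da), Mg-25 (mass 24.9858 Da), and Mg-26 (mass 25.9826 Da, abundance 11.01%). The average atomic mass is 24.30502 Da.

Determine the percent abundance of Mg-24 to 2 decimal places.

Let x and y be the fractions of Mg-24 and Mg-25. Then x + y = 1 − 0.1101 = 0.8899 and 23.9850x + 24.9858y = 24.30502 − 0.1101×25.9826 = 21.44433574.
Substituting: 23.9850x + 24.9858(0.8899 − x) = 21.44433574
(23.9850 − 24.9858)x = -0.79052768  ⇒  x = 0.78990, y = 0.10000
Mg-24: 78.99%, Mg-25: 10.00%.

78.99%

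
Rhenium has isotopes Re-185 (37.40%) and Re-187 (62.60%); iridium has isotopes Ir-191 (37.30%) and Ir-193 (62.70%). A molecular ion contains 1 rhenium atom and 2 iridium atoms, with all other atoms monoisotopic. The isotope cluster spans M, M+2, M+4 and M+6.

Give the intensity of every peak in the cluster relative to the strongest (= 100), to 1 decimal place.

11.8 : 59.6 : 100.0 : 56.0

Rhenium pattern (n=1): 0.3740 : 0.6260
Iridium pattern (n=2): 0.139129 : 0.467742 : 0.393129
Convolve the two distributions (both contribute in 2-u steps):
  M: 0.3740×0.139129 = 0.052034
  M+2: 0.3740×0.467742 + 0.6260×0.139129 = 0.262030
  M+4: 0.3740×0.393129 + 0.6260×0.467742 = 0.439837
  M+6: 0.6260×0.393129 = 0.246099
Scale to base peak (0.439837) = 100: 11.8 : 59.6 : 100.0 : 56.0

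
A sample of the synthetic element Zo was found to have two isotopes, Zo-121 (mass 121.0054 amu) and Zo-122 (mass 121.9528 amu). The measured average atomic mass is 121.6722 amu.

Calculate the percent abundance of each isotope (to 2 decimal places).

Zo-121: 29.62%, Zo-122: 70.38%

With x = fraction of Zo-121 (so Zo-122 is 1 − x):
121.0054·x + 121.9528·(1 − x) = 121.6722
(121.0054 − 121.9528)·x = 121.6722 − 121.9528
x = -0.2806 / -0.9474 = 0.29618 → 29.62% Zo-121, 70.38% Zo-122.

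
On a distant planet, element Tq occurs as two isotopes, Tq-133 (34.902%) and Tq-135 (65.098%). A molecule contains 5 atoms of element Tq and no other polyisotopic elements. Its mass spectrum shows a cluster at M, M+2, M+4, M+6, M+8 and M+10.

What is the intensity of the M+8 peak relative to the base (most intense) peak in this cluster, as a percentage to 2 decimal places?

(0.34902 + 0.65098)^5 gives M 0.0052, M+2 0.0483, M+4 0.1802, M+6 0.3360, M+8 0.3134, M+10 0.1169; the largest is M+6.
P(M+6) = C(5,3) × 0.34902^2 × 0.65098^3 = 10 × 0.12181496 × 0.27586902 = 0.336050 (base)
P(M+8) = C(5,4) × 0.34902^1 × 0.65098^4 = 5 × 0.34902 × 0.17958522 = 0.313394
Relative intensity = 0.313394 / 0.336050 × 100 = 93.26

93.26%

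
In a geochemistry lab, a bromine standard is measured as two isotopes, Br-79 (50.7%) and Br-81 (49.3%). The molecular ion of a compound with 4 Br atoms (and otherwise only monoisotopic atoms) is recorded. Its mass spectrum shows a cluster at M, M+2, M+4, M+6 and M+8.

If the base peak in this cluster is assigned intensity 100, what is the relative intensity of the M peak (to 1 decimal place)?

(0.507 + 0.493)^4 gives M 0.0661, M+2 0.2570, M+4 0.3749, M+6 0.2430, M+8 0.0591; the largest is M+4.
P(M+4) = C(4,2) × 0.507^2 × 0.493^2 = 6 × 0.257049 × 0.243049 = 0.374853 (base)
P(M) = C(4,0) × 0.507^4 × 0.493^0 = 1 × 0.06607419 × 1.0000 = 0.066074
Relative intensity = 0.066074 / 0.374853 × 100 = 17.6

17.6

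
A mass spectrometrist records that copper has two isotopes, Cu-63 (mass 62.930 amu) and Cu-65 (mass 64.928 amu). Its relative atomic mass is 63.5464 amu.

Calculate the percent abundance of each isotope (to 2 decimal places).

With x = fraction of Cu-63 (so Cu-65 is 1 − x):
62.930·x + 64.928·(1 − x) = 63.5464
(62.930 − 64.928)·x = 63.5464 − 64.928
x = -1.3816 / -1.998 = 0.69149 → 69.15% Cu-63, 30.85% Cu-65.

Cu-63: 69.15%, Cu-65: 30.85%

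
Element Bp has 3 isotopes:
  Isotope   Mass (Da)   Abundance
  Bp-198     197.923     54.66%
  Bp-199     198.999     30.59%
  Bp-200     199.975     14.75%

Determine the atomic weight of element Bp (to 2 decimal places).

The abundance-weighted mean is 0.5466 × 197.923 + 0.3059 × 198.999 + 0.1475 × 199.975
= 108.1847 + 60.8738 + 29.4963 = 198.5548 Da

198.55 Da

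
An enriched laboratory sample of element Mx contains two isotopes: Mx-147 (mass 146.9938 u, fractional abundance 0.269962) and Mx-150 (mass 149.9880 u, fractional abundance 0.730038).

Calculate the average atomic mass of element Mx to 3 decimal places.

Average mass = Σ (abundance × isotope mass) = 0.269962 × 146.9938 + 0.730038 × 149.9880
= 39.68274 + 109.49694 = 149.17968 u

149.180 u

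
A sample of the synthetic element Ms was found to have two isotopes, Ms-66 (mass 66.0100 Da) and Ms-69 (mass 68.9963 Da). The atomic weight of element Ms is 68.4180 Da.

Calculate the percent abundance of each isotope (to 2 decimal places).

With x = fraction of Ms-66 (so Ms-69 is 1 − x):
66.0100·x + 68.9963·(1 − x) = 68.4180
(66.0100 − 68.9963)·x = 68.4180 − 68.9963
x = -0.5783 / -2.9863 = 0.19365 → 19.37% Ms-66, 80.63% Ms-69.

Ms-66: 19.37%, Ms-69: 80.63%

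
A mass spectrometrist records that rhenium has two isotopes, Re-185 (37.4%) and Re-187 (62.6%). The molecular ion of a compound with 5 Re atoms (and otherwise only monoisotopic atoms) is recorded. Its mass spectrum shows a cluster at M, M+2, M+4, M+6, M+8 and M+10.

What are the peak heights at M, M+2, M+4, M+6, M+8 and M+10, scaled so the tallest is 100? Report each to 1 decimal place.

2.1 : 17.8 : 59.7 : 100.0 : 83.7 : 28.0

Expanding (0.374 + 0.626)^5:
P(M) = 0.374^5 = 0.007317
P(M+2) = 5 × 0.374^4 × 0.626^1 = 0.061239
P(M+4) = 10 × 0.374^3 × 0.626^2 = 0.205005
P(M+6) = 10 × 0.374^2 × 0.626^3 = 0.343136
P(M+8) = 5 × 0.374^1 × 0.626^4 = 0.287170
P(M+10) = 0.626^5 = 0.096133
The M+6 peak is largest (0.343136); scaling to 100 gives 2.1 : 17.8 : 59.7 : 100.0 : 83.7 : 28.0.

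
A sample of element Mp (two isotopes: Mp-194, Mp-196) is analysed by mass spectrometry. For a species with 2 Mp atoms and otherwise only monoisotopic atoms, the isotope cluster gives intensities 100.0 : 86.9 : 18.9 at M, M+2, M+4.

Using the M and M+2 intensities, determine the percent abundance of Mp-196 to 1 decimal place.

30.3%

If p is the fraction of Mp that is Mp-194, then I(M+2)/I(M) = [C(2,1)·p^1·(1−p)] / p^2 = 2·(1−p)/p = 86.9/100.0 = 0.8690
(1−p)/p = 0.8690/2 = 0.4345  ⇒  p = 1/(1 + 0.4345) = 0.6971
Mp-194: 69.7%, Mp-196: 30.3%.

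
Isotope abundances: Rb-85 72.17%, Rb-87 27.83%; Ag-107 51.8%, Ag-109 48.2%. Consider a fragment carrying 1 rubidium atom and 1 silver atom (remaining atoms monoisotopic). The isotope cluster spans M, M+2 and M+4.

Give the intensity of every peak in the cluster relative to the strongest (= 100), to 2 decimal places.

75.98 : 100.00 : 27.26

Rubidium pattern (n=1): 0.7217 : 0.2783
Silver pattern (n=1): 0.5180 : 0.4820
Convolve the two distributions (both contribute in 2-u steps):
  M: 0.7217×0.5180 = 0.373841
  M+2: 0.7217×0.4820 + 0.2783×0.5180 = 0.492019
  M+4: 0.2783×0.4820 = 0.134141
Scale to base peak (0.492019) = 100: 75.98 : 100.00 : 27.26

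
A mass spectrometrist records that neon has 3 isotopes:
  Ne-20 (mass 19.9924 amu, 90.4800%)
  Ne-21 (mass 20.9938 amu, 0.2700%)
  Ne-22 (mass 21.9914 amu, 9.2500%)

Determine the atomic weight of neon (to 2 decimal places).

Weight each isotope mass by its fractional abundance: 0.904800 × 19.9924 + 0.002700 × 20.9938 + 0.092500 × 21.9914
= 18.08912 + 0.05668 + 2.03420 = 20.18000 amu

20.18 amu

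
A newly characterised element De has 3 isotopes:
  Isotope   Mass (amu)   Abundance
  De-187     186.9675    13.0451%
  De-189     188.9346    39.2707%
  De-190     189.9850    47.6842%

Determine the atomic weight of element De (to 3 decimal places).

Average mass = Σ (abundance × isotope mass) = 0.130451 × 186.9675 + 0.392707 × 188.9346 + 0.476842 × 189.9850
= 24.39010 + 74.19594 + 90.59283 = 189.17887 amu

189.179 amu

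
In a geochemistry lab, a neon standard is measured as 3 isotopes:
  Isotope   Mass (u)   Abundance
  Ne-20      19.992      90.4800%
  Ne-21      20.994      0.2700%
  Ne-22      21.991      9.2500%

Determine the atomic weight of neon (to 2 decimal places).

20.18 u

Average mass = Σ (abundance × isotope mass) = 0.904800 × 19.992 + 0.002700 × 20.994 + 0.092500 × 21.991
= 18.0888 + 0.0567 + 2.0342 = 20.1797 u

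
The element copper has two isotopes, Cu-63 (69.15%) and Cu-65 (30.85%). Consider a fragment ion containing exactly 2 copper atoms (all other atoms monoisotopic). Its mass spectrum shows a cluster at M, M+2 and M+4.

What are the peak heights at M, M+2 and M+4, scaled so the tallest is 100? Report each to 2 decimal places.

100.00 : 89.23 : 19.90

The 2 Cu atoms are independent, so intensities follow the terms of (0.6915 + 0.3085)^2.
P(M) = 0.6915^2 = 0.478172
P(M+2) = 2 × 0.6915^1 × 0.3085^1 = 0.426656
P(M+4) = 0.3085^2 = 0.095172
The M peak is largest (0.478172); scaling to 100 gives 100.00 : 89.23 : 19.90.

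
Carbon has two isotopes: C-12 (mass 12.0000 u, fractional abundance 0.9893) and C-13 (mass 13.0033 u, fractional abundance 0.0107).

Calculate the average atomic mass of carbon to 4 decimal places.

Ar = Σ fᵢ·mᵢ = 0.9893 × 12.0000 + 0.0107 × 13.0033
= 11.87160 + 0.13914 = 12.01074 u

12.0107 u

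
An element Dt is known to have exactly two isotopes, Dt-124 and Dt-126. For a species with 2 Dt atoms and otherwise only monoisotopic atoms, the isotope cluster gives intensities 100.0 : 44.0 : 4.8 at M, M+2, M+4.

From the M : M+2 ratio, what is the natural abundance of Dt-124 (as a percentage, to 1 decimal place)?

Write p for the Dt-124 fraction. I(M+2)/I(M) = [C(2,1)·p^1·(1−p)] / p^2 = 2·(1−p)/p = 44.0/100.0 = 0.4400
(1−p)/p = 0.4400/2 = 0.2200  ⇒  p = 1/(1 + 0.2200) = 0.8197
Dt-124: 82.0%, Dt-126: 18.0%.

82.0%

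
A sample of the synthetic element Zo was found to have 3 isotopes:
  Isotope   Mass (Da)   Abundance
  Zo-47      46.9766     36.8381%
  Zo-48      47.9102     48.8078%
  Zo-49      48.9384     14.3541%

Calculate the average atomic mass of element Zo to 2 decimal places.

47.71 Da

The abundance-weighted mean is 0.368381 × 46.9766 + 0.488078 × 47.9102 + 0.143541 × 48.9384
= 17.30529 + 23.38391 + 7.02467 = 47.71387 Da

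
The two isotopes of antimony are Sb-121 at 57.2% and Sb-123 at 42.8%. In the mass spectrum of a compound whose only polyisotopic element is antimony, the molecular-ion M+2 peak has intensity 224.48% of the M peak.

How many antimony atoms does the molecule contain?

3

With n Sb atoms, P(M+2)/P(M) = C(n,1)·p^(n−1)q / p^n = n·q/p = n · 0.428/0.572.
n = 2.2448 × 0.572/0.428 = 3.00 ≈ 3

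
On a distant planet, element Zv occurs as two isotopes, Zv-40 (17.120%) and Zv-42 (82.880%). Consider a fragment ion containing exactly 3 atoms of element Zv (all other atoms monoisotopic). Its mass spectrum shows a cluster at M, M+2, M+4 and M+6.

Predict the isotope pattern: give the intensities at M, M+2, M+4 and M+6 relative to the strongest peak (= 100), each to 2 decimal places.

0.88 : 12.80 : 61.97 : 100.00

Each Zv atom is independently Zv-40 (p = 0.17120) or Zv-42 (q = 0.82880); the cluster is the binomial expansion (p + q)^3.
P(M) = 0.17120^3 = 0.005018
P(M+2) = 3 × 0.17120^2 × 0.82880^1 = 0.072875
P(M+4) = 3 × 0.17120^1 × 0.82880^2 = 0.352797
P(M+6) = 0.82880^3 = 0.569311
The M+6 peak is largest (0.569311); scaling to 100 gives 0.88 : 12.80 : 61.97 : 100.00.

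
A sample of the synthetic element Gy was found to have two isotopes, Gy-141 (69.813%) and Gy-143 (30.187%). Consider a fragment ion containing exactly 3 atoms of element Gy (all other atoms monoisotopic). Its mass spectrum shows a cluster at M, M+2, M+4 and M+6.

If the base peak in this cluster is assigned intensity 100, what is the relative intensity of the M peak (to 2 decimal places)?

77.09

Binomial terms of (0.69813 + 0.30187)^3: M 0.3403, M+2 0.4414, M+4 0.1909, M+6 0.0275 → M+2 is the base peak.
P(M+2) = C(3,1) × 0.69813^2 × 0.30187^1 = 3 × 0.4873855 × 0.30187 = 0.441381 (base)
P(M) = C(3,0) × 0.69813^3 × 0.30187^0 = 1 × 0.34025844 × 1.0000 = 0.340258
Relative intensity = 0.340258 / 0.441381 × 100 = 77.09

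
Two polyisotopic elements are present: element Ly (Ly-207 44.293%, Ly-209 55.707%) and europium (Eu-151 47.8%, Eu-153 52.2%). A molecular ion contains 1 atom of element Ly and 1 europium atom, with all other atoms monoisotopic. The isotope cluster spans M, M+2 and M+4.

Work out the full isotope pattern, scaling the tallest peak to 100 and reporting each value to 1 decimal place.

42.6 : 100.0 : 58.5

Element Ly pattern (n=1): 0.44293 : 0.55707
Europium pattern (n=1): 0.4780 : 0.5220
Convolve the two distributions (both contribute in 2-u steps):
  M: 0.44293×0.4780 = 0.211721
  M+2: 0.44293×0.5220 + 0.55707×0.4780 = 0.497489
  M+4: 0.55707×0.5220 = 0.290791
Scale to base peak (0.497489) = 100: 42.6 : 100.0 : 58.5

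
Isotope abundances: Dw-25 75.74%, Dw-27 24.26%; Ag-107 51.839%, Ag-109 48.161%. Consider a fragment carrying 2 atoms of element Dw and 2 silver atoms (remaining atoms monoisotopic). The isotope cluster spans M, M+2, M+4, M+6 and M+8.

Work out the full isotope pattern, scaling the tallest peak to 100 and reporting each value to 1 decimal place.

40.0 : 100.0 : 86.3 : 29.8 : 3.5

Element Dw pattern (n=2): 0.57365476 : 0.36749048 : 0.05885476
Silver pattern (n=2): 0.26872819 : 0.49932362 : 0.23194819
Convolve the two distributions (both contribute in 2-u steps):
  M: 0.57365476×0.26872819 = 0.154157
  M+2: 0.57365476×0.49932362 + 0.36749048×0.26872819 = 0.385194
  M+4: 0.57365476×0.23194819 + 0.36749048×0.49932362 + 0.05885476×0.26872819 = 0.332371
  M+6: 0.36749048×0.23194819 + 0.05885476×0.49932362 = 0.114626
  M+8: 0.05885476×0.23194819 = 0.013651
Scale to base peak (0.385194) = 100: 40.0 : 100.0 : 86.3 : 29.8 : 3.5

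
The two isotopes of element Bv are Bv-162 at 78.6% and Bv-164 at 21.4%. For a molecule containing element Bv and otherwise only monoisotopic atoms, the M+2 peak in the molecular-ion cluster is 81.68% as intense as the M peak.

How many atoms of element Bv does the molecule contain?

3

The M+2/M ratio from n Bv atoms is n · q/p = n · 0.214/0.786.
n = 0.8168 × 0.786/0.214 = 3.00 ≈ 3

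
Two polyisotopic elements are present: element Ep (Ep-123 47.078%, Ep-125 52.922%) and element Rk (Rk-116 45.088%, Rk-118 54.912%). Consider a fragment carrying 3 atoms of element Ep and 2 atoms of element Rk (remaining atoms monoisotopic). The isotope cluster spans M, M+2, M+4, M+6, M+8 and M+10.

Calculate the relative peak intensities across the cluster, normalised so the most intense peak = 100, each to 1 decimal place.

Element Ep pattern (n=3): 0.10434076 : 0.35187913 : 0.39555944 : 0.14822066
Element Rk pattern (n=2): 0.20329277 : 0.49517445 : 0.30153277
Convolve the two distributions (both contribute in 2-u steps):
  M: 0.10434076×0.20329277 = 0.021212
  M+2: 0.10434076×0.49517445 + 0.35187913×0.20329277 = 0.123201
  M+4: 0.10434076×0.30153277 + 0.35187913×0.49517445 + 0.39555944×0.20329277 = 0.286118
  M+6: 0.35187913×0.30153277 + 0.39555944×0.49517445 + 0.14822066×0.20329277 = 0.332106
  M+8: 0.39555944×0.30153277 + 0.14822066×0.49517445 = 0.192669
  M+10: 0.14822066×0.30153277 = 0.044693
Scale to base peak (0.332106) = 100: 6.4 : 37.1 : 86.2 : 100.0 : 58.0 : 13.5

6.4 : 37.1 : 86.2 : 100.0 : 58.0 : 13.5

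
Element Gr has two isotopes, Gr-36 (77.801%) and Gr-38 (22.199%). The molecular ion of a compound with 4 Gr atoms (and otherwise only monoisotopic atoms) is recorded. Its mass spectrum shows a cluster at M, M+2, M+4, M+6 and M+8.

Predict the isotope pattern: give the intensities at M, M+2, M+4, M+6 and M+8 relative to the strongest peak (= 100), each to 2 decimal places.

The 4 Gr atoms are independent, so intensities follow the terms of (0.77801 + 0.22199)^4.
P(M) = 0.77801^4 = 0.366388
P(M+2) = 4 × 0.77801^3 × 0.22199^1 = 0.418166
P(M+4) = 6 × 0.77801^2 × 0.22199^2 = 0.178973
P(M+6) = 4 × 0.77801^1 × 0.22199^3 = 0.034044
P(M+8) = 0.22199^4 = 0.002428
The M+2 peak is largest (0.418166); scaling to 100 gives 87.62 : 100.00 : 42.80 : 8.14 : 0.58.

87.62 : 100.00 : 42.80 : 8.14 : 0.58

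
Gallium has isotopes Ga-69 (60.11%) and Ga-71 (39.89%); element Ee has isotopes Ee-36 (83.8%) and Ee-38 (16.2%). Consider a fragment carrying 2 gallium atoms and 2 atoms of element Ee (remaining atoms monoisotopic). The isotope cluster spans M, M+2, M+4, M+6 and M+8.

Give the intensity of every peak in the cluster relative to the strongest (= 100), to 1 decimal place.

Gallium pattern (n=2): 0.36132121 : 0.47955758 : 0.15912121
Element Ee pattern (n=2): 0.702244 : 0.271512 : 0.026244
Convolve the two distributions (both contribute in 2-u steps):
  M: 0.36132121×0.702244 = 0.253736
  M+2: 0.36132121×0.271512 + 0.47955758×0.702244 = 0.434869
  M+4: 0.36132121×0.026244 + 0.47955758×0.271512 + 0.15912121×0.702244 = 0.251430
  M+6: 0.47955758×0.026244 + 0.15912121×0.271512 = 0.055789
  M+8: 0.15912121×0.026244 = 0.004176
Scale to base peak (0.434869) = 100: 58.3 : 100.0 : 57.8 : 12.8 : 1.0

58.3 : 100.0 : 57.8 : 12.8 : 1.0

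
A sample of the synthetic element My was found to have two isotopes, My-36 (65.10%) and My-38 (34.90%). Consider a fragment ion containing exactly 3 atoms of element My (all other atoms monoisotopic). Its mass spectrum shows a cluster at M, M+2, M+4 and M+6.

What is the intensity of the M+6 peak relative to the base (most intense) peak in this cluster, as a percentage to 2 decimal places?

(0.6510 + 0.3490)^3 gives M 0.2759, M+2 0.4437, M+4 0.2379, M+6 0.0425; the largest is M+2.
P(M+2) = C(3,1) × 0.6510^2 × 0.3490^1 = 3 × 0.423801 × 0.3490 = 0.443720 (base)
P(M+6) = C(3,3) × 0.6510^0 × 0.3490^3 = 1 × 1.0000 × 0.04250855 = 0.042509
Relative intensity = 0.042509 / 0.443720 × 100 = 9.58

9.58%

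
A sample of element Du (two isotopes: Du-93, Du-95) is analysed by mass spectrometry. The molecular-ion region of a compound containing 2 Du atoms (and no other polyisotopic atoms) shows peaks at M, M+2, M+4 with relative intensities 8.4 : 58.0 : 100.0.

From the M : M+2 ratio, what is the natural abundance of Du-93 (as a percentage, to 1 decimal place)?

22.5%

Write p for the Du-93 fraction. I(M+2)/I(M) = [C(2,1)·p^1·(1−p)] / p^2 = 2·(1−p)/p = 58.0/8.4 = 6.9048
(1−p)/p = 6.9048/2 = 3.4524  ⇒  p = 1/(1 + 3.4524) = 0.2246
Du-93: 22.5%, Du-95: 77.5%.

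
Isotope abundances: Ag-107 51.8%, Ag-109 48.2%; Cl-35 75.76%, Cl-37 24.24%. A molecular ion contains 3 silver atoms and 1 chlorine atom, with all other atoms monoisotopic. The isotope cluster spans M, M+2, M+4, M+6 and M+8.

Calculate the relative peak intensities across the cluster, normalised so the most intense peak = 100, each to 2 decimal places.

28.65 : 89.14 : 100.00 : 46.89 : 7.38

Silver pattern (n=3): 0.13899183 : 0.3879965 : 0.3610315 : 0.11198017
Chlorine pattern (n=1): 0.7576 : 0.2424
Convolve the two distributions (both contribute in 2-u steps):
  M: 0.13899183×0.7576 = 0.105300
  M+2: 0.13899183×0.2424 + 0.3879965×0.7576 = 0.327638
  M+4: 0.3879965×0.2424 + 0.3610315×0.7576 = 0.367568
  M+6: 0.3610315×0.2424 + 0.11198017×0.7576 = 0.172350
  M+8: 0.11198017×0.2424 = 0.027144
Scale to base peak (0.367568) = 100: 28.65 : 89.14 : 100.00 : 46.89 : 7.38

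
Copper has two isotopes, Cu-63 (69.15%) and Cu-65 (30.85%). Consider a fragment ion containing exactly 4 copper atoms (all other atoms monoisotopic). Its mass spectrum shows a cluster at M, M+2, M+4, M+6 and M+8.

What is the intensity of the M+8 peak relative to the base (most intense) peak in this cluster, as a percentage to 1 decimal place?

(0.6915 + 0.3085)^4 gives M 0.2286, M+2 0.4080, M+4 0.2731, M+6 0.0812, M+8 0.0091; the largest is M+2.
P(M+2) = C(4,1) × 0.6915^3 × 0.3085^1 = 4 × 0.33065611 × 0.3085 = 0.408030 (base)
P(M+8) = C(4,4) × 0.6915^0 × 0.3085^4 = 1 × 1.0000 × 0.00905776 = 0.009058
Relative intensity = 0.009058 / 0.408030 × 100 = 2.2

2.2%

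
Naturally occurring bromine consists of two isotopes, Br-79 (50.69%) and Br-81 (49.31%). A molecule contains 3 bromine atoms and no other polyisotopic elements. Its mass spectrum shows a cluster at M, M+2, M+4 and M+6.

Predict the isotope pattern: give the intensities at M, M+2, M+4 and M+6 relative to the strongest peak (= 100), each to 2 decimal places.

34.27 : 100.00 : 97.28 : 31.54

The 3 Br atoms are independent, so intensities follow the terms of (0.5069 + 0.4931)^3.
P(M) = 0.5069^3 = 0.130247
P(M+2) = 3 × 0.5069^2 × 0.4931^1 = 0.380103
P(M+4) = 3 × 0.5069^1 × 0.4931^2 = 0.369755
P(M+6) = 0.4931^3 = 0.119896
The M+2 peak is largest (0.380103); scaling to 100 gives 34.27 : 100.00 : 97.28 : 31.54.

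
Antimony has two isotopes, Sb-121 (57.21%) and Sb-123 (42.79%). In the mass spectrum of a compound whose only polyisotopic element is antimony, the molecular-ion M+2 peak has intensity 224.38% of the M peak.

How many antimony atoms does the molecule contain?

With n Sb atoms, P(M+2)/P(M) = C(n,1)·p^(n−1)q / p^n = n·q/p = n · 0.4279/0.5721.
n = 2.2438 × 0.5721/0.4279 = 3.00 ≈ 3

3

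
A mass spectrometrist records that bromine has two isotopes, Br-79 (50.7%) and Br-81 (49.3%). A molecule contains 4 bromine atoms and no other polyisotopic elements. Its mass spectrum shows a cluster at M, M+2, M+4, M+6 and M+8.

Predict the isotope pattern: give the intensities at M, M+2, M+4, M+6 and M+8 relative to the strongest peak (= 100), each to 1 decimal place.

The 4 Br atoms are independent, so intensities follow the terms of (0.507 + 0.493)^4.
P(M) = 0.507^4 = 0.066074
P(M+2) = 4 × 0.507^3 × 0.493^1 = 0.256999
P(M+4) = 6 × 0.507^2 × 0.493^2 = 0.374853
P(M+6) = 4 × 0.507^1 × 0.493^3 = 0.243001
P(M+8) = 0.493^4 = 0.059073
The M+4 peak is largest (0.374853); scaling to 100 gives 17.6 : 68.6 : 100.0 : 64.8 : 15.8.

17.6 : 68.6 : 100.0 : 64.8 : 15.8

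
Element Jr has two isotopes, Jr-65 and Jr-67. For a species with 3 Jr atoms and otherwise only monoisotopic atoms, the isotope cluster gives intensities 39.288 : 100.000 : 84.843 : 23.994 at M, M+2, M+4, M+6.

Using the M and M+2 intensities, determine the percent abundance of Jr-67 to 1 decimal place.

Write p for the Jr-65 fraction. I(M+2)/I(M) = [C(3,1)·p^2·(1−p)] / p^3 = 3·(1−p)/p = 100.000/39.288 = 2.5453
(1−p)/p = 2.5453/3 = 0.8484  ⇒  p = 1/(1 + 0.8484) = 0.5410
Jr-65: 54.1%, Jr-67: 45.9%.

45.9%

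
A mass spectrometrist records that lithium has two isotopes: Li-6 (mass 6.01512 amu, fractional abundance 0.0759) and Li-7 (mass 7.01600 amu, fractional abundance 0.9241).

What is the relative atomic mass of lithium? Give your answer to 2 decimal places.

6.94 amu

Ar = Σ fᵢ·mᵢ = 0.0759 × 6.01512 + 0.9241 × 7.01600
= 0.456548 + 6.483486 = 6.940034 amu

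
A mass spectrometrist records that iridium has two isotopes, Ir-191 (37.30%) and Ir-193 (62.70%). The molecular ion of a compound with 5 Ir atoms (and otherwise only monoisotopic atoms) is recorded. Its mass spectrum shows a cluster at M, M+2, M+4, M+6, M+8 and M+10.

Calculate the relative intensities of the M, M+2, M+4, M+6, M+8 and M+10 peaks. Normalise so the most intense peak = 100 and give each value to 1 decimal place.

2.1 : 17.7 : 59.5 : 100.0 : 84.0 : 28.3

Each Ir atom is independently Ir-191 (p = 0.3730) or Ir-193 (q = 0.6270); the cluster is the binomial expansion (p + q)^5.
P(M) = 0.3730^5 = 0.007220
P(M+2) = 5 × 0.3730^4 × 0.6270^1 = 0.060684
P(M+4) = 10 × 0.3730^3 × 0.6270^2 = 0.204015
P(M+6) = 10 × 0.3730^2 × 0.6270^3 = 0.342942
P(M+8) = 5 × 0.3730^1 × 0.6270^4 = 0.288237
P(M+10) = 0.6270^5 = 0.096903
The M+6 peak is largest (0.342942); scaling to 100 gives 2.1 : 17.7 : 59.5 : 100.0 : 84.0 : 28.3.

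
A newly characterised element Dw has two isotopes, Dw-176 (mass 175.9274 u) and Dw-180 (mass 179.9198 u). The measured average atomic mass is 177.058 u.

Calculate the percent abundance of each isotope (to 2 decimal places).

Writing the weighted mean with unknown fraction x of Dw-176:
175.9274·x + 179.9198·(1 − x) = 177.058
(175.9274 − 179.9198)·x = 177.058 − 179.9198
x = -2.8618 / -3.9924 = 0.71681 → 71.68% Dw-176, 28.32% Dw-180.

Dw-176: 71.68%, Dw-180: 28.32%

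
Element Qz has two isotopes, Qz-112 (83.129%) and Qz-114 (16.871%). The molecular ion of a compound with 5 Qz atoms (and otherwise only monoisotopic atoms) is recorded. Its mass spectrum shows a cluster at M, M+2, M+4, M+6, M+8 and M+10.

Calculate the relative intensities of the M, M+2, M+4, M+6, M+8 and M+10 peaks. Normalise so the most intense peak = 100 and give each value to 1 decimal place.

Each Qz atom is independently Qz-112 (p = 0.83129) or Qz-114 (q = 0.16871); the cluster is the binomial expansion (p + q)^5.
P(M) = 0.83129^5 = 0.396975
P(M+2) = 5 × 0.83129^4 × 0.16871^1 = 0.402829
P(M+4) = 10 × 0.83129^3 × 0.16871^2 = 0.163508
P(M+6) = 10 × 0.83129^2 × 0.16871^3 = 0.033184
P(M+8) = 5 × 0.83129^1 × 0.16871^4 = 0.003367
P(M+10) = 0.16871^5 = 0.000137
The M+2 peak is largest (0.402829); scaling to 100 gives 98.5 : 100.0 : 40.6 : 8.2 : 0.8 : 0.0.

98.5 : 100.0 : 40.6 : 8.2 : 0.8 : 0.0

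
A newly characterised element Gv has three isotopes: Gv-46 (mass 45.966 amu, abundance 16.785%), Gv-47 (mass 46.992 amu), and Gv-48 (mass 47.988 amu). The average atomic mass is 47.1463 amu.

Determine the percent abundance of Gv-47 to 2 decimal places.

The remaining 83.215% is split between Gv-47 (fraction x) and Gv-48 (fraction 0.83215 − x).
Substituting: 46.992x + 47.988(0.83215 − x) = 39.4309069
(46.992 − 47.988)x = -0.5023073  ⇒  x = 0.50432, y = 0.32783
Gv-47: 50.43%, Gv-48: 32.78%.

50.43%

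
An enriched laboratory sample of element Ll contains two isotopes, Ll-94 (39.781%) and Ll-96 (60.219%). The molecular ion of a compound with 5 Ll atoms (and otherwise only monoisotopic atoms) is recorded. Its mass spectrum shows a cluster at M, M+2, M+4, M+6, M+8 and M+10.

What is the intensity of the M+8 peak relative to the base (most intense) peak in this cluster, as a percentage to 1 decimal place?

(0.39781 + 0.60219)^5 gives M 0.0100, M+2 0.0754, M+4 0.2283, M+6 0.3456, M+8 0.2616, M+10 0.0792; the largest is M+6.
P(M+6) = C(5,3) × 0.39781^2 × 0.60219^3 = 10 × 0.1582528 × 0.21837384 = 0.345583 (base)
P(M+8) = C(5,4) × 0.39781^1 × 0.60219^4 = 5 × 0.39781 × 0.13150254 = 0.261565
Relative intensity = 0.261565 / 0.345583 × 100 = 75.7

75.7%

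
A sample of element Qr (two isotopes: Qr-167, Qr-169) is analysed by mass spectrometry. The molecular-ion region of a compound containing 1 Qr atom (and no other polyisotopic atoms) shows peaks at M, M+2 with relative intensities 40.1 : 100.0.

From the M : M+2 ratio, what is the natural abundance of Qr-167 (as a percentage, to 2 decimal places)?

28.62%

Let p = fractional abundance of Qr-167. I(M+2)/I(M) = [C(1,1)·p^0·(1−p)] / p^1 = 1·(1−p)/p = 100.0/40.1 = 2.4938
(1−p)/p = 2.4938/1 = 2.4938  ⇒  p = 1/(1 + 2.4938) = 0.2862
Qr-167: 28.62%, Qr-169: 71.38%.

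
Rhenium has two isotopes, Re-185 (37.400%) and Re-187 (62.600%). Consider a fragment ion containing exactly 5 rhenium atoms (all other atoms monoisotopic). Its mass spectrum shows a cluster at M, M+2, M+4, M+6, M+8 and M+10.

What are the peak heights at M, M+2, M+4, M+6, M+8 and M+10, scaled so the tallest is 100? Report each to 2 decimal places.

The 5 Re atoms are independent, so intensities follow the terms of (0.37400 + 0.62600)^5.
P(M) = 0.37400^5 = 0.007317
P(M+2) = 5 × 0.37400^4 × 0.62600^1 = 0.061239
P(M+4) = 10 × 0.37400^3 × 0.62600^2 = 0.205005
P(M+6) = 10 × 0.37400^2 × 0.62600^3 = 0.343136
P(M+8) = 5 × 0.37400^1 × 0.62600^4 = 0.287170
P(M+10) = 0.62600^5 = 0.096133
The M+6 peak is largest (0.343136); scaling to 100 gives 2.13 : 17.85 : 59.74 : 100.00 : 83.69 : 28.02.

2.13 : 17.85 : 59.74 : 100.00 : 83.69 : 28.02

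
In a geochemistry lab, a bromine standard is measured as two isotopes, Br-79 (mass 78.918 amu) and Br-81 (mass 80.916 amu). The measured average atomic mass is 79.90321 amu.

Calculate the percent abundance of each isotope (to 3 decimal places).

Br-79: 50.690%, Br-81: 49.310%

Let x be the fractional abundance of Br-79; then Br-81 has abundance 1 − x.
78.918·x + 80.916·(1 − x) = 79.90321
(78.918 − 80.916)·x = 79.90321 − 80.916
x = -1.01279 / -1.998 = 0.50690 → 50.690% Br-79, 49.310% Br-81.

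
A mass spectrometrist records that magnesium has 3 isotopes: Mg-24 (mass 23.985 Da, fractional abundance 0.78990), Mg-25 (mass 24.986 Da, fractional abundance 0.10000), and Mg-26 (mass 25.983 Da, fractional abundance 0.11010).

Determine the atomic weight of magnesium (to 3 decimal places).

24.305 Da

Average mass = Σ (abundance × isotope mass) = 0.78990 × 23.985 + 0.10000 × 24.986 + 0.11010 × 25.983
= 18.9458 + 2.4986 + 2.8607 = 24.3051 Da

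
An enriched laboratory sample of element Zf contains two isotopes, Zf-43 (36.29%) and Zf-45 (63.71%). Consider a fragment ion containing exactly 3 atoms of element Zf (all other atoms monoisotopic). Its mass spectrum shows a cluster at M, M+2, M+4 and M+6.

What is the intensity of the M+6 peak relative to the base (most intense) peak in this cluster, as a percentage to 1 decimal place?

Binomial terms of (0.3629 + 0.6371)^3: M 0.0478, M+2 0.2517, M+4 0.4419, M+6 0.2586 → M+4 is the base peak.
P(M+4) = C(3,2) × 0.3629^1 × 0.6371^2 = 3 × 0.3629 × 0.40589641 = 0.441899 (base)
P(M+6) = C(3,3) × 0.3629^0 × 0.6371^3 = 1 × 1.0000 × 0.2585966 = 0.258597
Relative intensity = 0.258597 / 0.441899 × 100 = 58.5

58.5%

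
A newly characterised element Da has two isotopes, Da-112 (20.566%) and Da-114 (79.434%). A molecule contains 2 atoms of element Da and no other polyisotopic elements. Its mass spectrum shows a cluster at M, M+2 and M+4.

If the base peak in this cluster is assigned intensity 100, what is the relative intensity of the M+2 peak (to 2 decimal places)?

Term probabilities: M 0.0423, M+2 0.3267, M+4 0.6310. Base peak = M+4.
P(M+4) = C(2,2) × 0.20566^0 × 0.79434^2 = 1 × 1.0000 × 0.63097604 = 0.630976 (base)
P(M+2) = C(2,1) × 0.20566^1 × 0.79434^1 = 2 × 0.20566 × 0.79434 = 0.326728
Relative intensity = 0.326728 / 0.630976 × 100 = 51.78

51.78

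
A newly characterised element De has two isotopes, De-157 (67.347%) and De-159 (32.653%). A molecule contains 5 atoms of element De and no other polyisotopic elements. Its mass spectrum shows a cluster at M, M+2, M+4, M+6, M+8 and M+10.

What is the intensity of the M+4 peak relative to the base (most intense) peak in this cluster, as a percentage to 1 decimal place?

(0.67347 + 0.32653)^5 gives M 0.1385, M+2 0.3359, M+4 0.3257, M+6 0.1579, M+8 0.0383, M+10 0.0037; the largest is M+2.
P(M+2) = C(5,1) × 0.67347^4 × 0.32653^1 = 5 × 0.20571834 × 0.32653 = 0.335866 (base)
P(M+4) = C(5,2) × 0.67347^3 × 0.32653^2 = 10 × 0.30546029 × 0.10662184 = 0.325687
Relative intensity = 0.325687 / 0.335866 × 100 = 97.0

97.0%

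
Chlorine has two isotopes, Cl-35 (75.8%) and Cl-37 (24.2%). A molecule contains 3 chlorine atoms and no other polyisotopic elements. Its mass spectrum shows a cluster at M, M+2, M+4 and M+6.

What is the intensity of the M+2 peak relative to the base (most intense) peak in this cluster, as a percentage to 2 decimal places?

Binomial terms of (0.758 + 0.242)^3: M 0.4355, M+2 0.4171, M+4 0.1332, M+6 0.0142 → M is the base peak.
P(M) = C(3,0) × 0.758^3 × 0.242^0 = 1 × 0.43551951 × 1.0000 = 0.435520 (base)
P(M+2) = C(3,1) × 0.758^2 × 0.242^1 = 3 × 0.574564 × 0.2420 = 0.417133
Relative intensity = 0.417133 / 0.435520 × 100 = 95.78

95.78%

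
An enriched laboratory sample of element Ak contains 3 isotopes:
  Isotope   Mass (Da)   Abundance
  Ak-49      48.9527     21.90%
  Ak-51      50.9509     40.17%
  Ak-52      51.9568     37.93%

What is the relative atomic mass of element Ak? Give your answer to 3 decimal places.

Ar = Σ fᵢ·mᵢ = 0.2190 × 48.9527 + 0.4017 × 50.9509 + 0.3793 × 51.9568
= 10.72064 + 20.46698 + 19.70721 = 50.89483 Da

50.895 Da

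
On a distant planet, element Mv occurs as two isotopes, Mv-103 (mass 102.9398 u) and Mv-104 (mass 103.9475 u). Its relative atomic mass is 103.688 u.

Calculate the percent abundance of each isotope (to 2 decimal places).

Mv-103: 25.75%, Mv-104: 74.25%

Let x be the fractional abundance of Mv-103; then Mv-104 has abundance 1 − x.
102.9398·x + 103.9475·(1 − x) = 103.688
(102.9398 − 103.9475)·x = 103.688 − 103.9475
x = -0.2595 / -1.0077 = 0.25752 → 25.75% Mv-103, 74.25% Mv-104.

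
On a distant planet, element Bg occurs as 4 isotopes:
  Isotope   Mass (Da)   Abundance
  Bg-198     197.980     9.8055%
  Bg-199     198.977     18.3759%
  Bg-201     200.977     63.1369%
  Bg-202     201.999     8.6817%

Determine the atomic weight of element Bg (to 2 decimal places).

200.40 Da

The abundance-weighted mean is 0.098055 × 197.980 + 0.183759 × 198.977 + 0.631369 × 200.977 + 0.086817 × 201.999
= 19.4129 + 36.5638 + 126.8906 + 17.5369 = 200.4042 Da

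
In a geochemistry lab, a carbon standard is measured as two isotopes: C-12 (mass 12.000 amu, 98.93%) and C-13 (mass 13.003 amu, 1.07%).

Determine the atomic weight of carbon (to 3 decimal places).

12.011 amu

Weight each isotope mass by its fractional abundance: 0.9893 × 12.000 + 0.0107 × 13.003
= 11.8716 + 0.1391 = 12.0107 amu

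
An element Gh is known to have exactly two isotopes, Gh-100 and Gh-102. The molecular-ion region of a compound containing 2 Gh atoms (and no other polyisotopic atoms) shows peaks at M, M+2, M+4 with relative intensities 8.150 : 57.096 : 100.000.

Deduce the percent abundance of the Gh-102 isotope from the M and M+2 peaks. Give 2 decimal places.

Let p = fractional abundance of Gh-100. I(M+2)/I(M) = [C(2,1)·p^1·(1−p)] / p^2 = 2·(1−p)/p = 57.096/8.150 = 7.0056
(1−p)/p = 7.0056/2 = 3.5028  ⇒  p = 1/(1 + 3.5028) = 0.2221
Gh-100: 22.21%, Gh-102: 77.79%.

77.79%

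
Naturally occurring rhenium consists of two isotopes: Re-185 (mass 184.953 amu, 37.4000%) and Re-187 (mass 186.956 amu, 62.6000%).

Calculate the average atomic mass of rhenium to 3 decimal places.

Average mass = Σ (abundance × isotope mass) = 0.374000 × 184.953 + 0.626000 × 186.956
= 69.1724 + 117.0345 = 186.2069 amu

186.207 amu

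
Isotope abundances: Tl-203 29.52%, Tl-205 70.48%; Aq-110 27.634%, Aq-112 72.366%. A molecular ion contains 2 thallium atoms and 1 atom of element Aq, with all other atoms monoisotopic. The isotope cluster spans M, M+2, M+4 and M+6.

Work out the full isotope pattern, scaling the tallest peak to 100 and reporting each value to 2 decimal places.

Thallium pattern (n=2): 0.08714304 : 0.41611392 : 0.49674304
Element Aq pattern (n=1): 0.27634 : 0.72366
Convolve the two distributions (both contribute in 2-u steps):
  M: 0.08714304×0.27634 = 0.024081
  M+2: 0.08714304×0.72366 + 0.41611392×0.27634 = 0.178051
  M+4: 0.41611392×0.72366 + 0.49674304×0.27634 = 0.438395
  M+6: 0.49674304×0.72366 = 0.359473
Scale to base peak (0.438395) = 100: 5.49 : 40.61 : 100.00 : 82.00

5.49 : 40.61 : 100.00 : 82.00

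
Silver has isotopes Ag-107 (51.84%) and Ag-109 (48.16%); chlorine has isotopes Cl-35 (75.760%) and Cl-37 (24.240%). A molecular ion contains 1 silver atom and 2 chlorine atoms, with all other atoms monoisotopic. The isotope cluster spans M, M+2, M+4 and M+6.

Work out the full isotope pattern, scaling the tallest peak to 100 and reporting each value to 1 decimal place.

Silver pattern (n=1): 0.5184 : 0.4816
Chlorine pattern (n=2): 0.57395776 : 0.36728448 : 0.05875776
Convolve the two distributions (both contribute in 2-u steps):
  M: 0.5184×0.57395776 = 0.297540
  M+2: 0.5184×0.36728448 + 0.4816×0.57395776 = 0.466818
  M+4: 0.5184×0.05875776 + 0.4816×0.36728448 = 0.207344
  M+6: 0.4816×0.05875776 = 0.028298
Scale to base peak (0.466818) = 100: 63.7 : 100.0 : 44.4 : 6.1

63.7 : 100.0 : 44.4 : 6.1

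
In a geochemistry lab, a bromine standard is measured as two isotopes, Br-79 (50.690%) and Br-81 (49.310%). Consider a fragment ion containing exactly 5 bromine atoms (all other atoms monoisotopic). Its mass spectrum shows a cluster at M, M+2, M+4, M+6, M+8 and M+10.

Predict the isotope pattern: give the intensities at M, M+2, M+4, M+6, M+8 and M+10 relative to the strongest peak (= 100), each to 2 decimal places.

Each Br atom is independently Br-79 (p = 0.50690) or Br-81 (q = 0.49310); the cluster is the binomial expansion (p + q)^5.
P(M) = 0.50690^5 = 0.033467
P(M+2) = 5 × 0.50690^4 × 0.49310^1 = 0.162777
P(M+4) = 10 × 0.50690^3 × 0.49310^2 = 0.316692
P(M+6) = 10 × 0.50690^2 × 0.49310^3 = 0.308070
P(M+8) = 5 × 0.50690^1 × 0.49310^4 = 0.149842
P(M+10) = 0.49310^5 = 0.029152
The M+4 peak is largest (0.316692); scaling to 100 gives 10.57 : 51.40 : 100.00 : 97.28 : 47.31 : 9.21.

10.57 : 51.40 : 100.00 : 97.28 : 47.31 : 9.21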